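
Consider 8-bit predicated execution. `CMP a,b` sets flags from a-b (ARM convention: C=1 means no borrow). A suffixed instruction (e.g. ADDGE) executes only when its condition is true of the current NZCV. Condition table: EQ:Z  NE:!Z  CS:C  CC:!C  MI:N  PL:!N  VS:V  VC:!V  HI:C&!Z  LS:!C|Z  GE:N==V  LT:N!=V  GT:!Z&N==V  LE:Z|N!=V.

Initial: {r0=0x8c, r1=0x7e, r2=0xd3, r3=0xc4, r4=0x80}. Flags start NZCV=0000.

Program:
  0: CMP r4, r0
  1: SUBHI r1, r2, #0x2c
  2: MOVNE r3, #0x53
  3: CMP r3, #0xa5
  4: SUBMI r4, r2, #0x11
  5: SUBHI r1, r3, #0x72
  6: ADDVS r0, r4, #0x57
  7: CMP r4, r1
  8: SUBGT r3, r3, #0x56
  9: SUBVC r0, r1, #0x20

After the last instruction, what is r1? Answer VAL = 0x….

VAL = 0x7e

0: ✓ CMP  NZCV=1000
1: · SUBHI
2: ✓ MOVNE  r3←0x53
3: ✓ CMP  NZCV=1001
4: ✓ SUBMI  r4←0xc2
5: · SUBHI
6: ✓ ADDVS  r0←0x19
7: ✓ CMP  NZCV=0011
8: · SUBGT
9: · SUBVC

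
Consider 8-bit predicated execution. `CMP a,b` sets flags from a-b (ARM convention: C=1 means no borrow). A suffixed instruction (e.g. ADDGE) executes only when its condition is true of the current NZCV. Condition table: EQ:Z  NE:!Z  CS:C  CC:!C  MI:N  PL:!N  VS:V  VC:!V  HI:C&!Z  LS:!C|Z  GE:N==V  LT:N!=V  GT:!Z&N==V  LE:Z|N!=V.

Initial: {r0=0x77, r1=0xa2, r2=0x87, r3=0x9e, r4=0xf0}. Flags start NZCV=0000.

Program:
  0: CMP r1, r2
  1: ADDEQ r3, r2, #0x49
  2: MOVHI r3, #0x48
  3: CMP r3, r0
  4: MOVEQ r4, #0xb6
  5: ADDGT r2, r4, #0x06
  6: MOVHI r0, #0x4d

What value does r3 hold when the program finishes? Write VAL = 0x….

[0] flags=0010 → (cmp)
[1] flags=0010 EQ?F → skip
[2] flags=0010 HI?T → r3=0x48
[3] flags=1000 → (cmp)
[4] flags=1000 EQ?F → skip
[5] flags=1000 GT?F → skip
[6] flags=1000 HI?F → skip

VAL = 0x48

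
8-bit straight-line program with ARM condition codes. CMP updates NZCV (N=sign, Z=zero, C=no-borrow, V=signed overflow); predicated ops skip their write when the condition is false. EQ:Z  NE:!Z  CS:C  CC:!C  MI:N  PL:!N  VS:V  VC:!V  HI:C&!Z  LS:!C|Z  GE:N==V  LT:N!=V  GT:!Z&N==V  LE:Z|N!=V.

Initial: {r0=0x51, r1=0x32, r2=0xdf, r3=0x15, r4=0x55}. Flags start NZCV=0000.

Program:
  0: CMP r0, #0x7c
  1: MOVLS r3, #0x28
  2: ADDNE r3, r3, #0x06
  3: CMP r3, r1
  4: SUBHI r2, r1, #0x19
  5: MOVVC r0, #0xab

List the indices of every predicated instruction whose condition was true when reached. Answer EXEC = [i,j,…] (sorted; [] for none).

EXEC = [1,2,5]

0: ✓ CMP  NZCV=1000
1: ✓ MOVLS  r3←0x28
2: ✓ ADDNE  r3←0x2e
3: ✓ CMP  NZCV=1000
4: · SUBHI
5: ✓ MOVVC  r0←0xab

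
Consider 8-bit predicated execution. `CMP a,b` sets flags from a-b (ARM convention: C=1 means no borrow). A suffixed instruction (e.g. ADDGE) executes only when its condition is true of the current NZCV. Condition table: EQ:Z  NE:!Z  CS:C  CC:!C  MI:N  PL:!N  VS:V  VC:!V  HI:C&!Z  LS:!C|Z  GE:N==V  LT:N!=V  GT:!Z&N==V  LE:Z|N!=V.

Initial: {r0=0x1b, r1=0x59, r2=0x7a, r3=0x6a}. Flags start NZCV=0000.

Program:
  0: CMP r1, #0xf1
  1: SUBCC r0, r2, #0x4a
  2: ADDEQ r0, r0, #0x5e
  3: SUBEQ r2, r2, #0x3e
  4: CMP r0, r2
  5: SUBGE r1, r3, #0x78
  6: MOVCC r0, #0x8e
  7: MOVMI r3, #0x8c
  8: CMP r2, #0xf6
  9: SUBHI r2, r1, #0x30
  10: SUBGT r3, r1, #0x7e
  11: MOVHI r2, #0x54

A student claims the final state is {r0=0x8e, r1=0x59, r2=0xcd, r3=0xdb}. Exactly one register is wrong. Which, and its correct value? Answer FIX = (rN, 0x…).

0: ✓ CMP  NZCV=0000
1: ✓ SUBCC  r0←0x30
2: · ADDEQ
3: · SUBEQ
4: ✓ CMP  NZCV=1000
5: · SUBGE
6: ✓ MOVCC  r0←0x8e
7: ✓ MOVMI  r3←0x8c
8: ✓ CMP  NZCV=1001
9: · SUBHI
10: ✓ SUBGT  r3←0xdb
11: · MOVHI

FIX = (r2, 0x7a)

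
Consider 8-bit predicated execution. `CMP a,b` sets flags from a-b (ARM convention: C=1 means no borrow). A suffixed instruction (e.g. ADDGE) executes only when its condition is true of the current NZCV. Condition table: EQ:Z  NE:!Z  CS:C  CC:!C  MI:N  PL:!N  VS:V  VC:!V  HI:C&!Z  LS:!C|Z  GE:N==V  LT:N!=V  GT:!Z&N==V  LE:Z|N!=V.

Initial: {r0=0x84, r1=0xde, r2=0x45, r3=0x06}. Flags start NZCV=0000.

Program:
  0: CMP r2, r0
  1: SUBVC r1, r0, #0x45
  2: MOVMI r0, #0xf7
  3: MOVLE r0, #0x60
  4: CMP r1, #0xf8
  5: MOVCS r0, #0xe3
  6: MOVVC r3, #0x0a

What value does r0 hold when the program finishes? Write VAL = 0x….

0: ✓ CMP  NZCV=1001
1: · SUBVC
2: ✓ MOVMI  r0←0xf7
3: · MOVLE
4: ✓ CMP  NZCV=1000
5: · MOVCS
6: ✓ MOVVC  r3←0x0a

VAL = 0xf7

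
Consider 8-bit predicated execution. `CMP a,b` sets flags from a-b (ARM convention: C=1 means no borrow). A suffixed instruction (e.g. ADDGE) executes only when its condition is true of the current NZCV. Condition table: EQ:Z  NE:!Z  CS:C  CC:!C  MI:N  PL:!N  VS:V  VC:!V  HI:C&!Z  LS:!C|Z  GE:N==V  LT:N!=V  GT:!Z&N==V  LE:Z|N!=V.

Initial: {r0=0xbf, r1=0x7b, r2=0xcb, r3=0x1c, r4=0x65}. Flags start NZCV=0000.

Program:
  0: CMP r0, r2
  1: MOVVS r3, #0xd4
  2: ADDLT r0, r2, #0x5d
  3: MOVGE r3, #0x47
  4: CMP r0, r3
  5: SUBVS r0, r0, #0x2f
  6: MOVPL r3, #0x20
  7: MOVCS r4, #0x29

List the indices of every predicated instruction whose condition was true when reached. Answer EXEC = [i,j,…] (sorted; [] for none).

[0] flags=1000 → (cmp)
[1] flags=1000 VS?F → skip
[2] flags=1000 LT?T → r0=0x28
[3] flags=1000 GE?F → skip
[4] flags=0010 → (cmp)
[5] flags=0010 VS?F → skip
[6] flags=0010 PL?T → r3=0x20
[7] flags=0010 CS?T → r4=0x29

EXEC = [2,6,7]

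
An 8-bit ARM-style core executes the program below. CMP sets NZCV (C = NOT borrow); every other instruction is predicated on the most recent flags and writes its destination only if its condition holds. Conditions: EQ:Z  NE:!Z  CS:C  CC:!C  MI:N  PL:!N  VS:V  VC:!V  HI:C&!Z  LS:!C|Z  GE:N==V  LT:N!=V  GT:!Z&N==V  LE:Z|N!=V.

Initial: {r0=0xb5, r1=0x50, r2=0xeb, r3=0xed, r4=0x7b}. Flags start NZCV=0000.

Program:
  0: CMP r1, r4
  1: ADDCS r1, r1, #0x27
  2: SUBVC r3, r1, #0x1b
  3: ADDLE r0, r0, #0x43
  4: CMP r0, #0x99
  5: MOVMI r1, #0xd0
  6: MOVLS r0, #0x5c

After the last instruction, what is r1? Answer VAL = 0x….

[0] flags=1000 → (cmp)
[1] flags=1000 CS?F → skip
[2] flags=1000 VC?T → r3=0x35
[3] flags=1000 LE?T → r0=0xf8
[4] flags=0010 → (cmp)
[5] flags=0010 MI?F → skip
[6] flags=0010 LS?F → skip

VAL = 0x50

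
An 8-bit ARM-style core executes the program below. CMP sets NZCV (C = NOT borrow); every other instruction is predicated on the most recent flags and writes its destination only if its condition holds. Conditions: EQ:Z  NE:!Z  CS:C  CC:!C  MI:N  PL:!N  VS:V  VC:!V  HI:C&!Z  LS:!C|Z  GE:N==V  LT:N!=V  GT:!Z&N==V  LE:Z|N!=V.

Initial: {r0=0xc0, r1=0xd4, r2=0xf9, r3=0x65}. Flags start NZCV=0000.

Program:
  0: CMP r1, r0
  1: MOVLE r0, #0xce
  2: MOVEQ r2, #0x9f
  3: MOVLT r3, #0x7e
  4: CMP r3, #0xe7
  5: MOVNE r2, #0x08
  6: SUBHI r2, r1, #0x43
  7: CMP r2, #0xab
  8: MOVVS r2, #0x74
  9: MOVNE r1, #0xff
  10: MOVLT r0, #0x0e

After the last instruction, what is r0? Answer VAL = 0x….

VAL = 0xc0

[0] flags=0010 → (cmp)
[1] flags=0010 LE?F → skip
[2] flags=0010 EQ?F → skip
[3] flags=0010 LT?F → skip
[4] flags=0000 → (cmp)
[5] flags=0000 NE?T → r2=0x08
[6] flags=0000 HI?F → skip
[7] flags=0000 → (cmp)
[8] flags=0000 VS?F → skip
[9] flags=0000 NE?T → r1=0xff
[10] flags=0000 LT?F → skip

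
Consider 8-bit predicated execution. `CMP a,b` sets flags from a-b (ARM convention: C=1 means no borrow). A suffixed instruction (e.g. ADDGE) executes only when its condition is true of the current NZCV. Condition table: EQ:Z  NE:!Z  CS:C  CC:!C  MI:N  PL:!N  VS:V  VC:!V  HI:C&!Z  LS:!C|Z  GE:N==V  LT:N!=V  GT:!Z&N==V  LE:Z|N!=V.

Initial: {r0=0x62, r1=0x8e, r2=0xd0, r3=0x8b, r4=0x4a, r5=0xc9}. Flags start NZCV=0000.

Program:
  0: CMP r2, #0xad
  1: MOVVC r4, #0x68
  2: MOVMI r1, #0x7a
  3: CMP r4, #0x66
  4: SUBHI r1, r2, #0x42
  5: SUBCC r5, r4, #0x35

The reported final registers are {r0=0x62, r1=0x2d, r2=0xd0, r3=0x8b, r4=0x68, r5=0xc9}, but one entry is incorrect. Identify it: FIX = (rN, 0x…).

FIX = (r1, 0x8e)

0: ✓ CMP  NZCV=0010
1: ✓ MOVVC  r4←0x68
2: · MOVMI
3: ✓ CMP  NZCV=0010
4: ✓ SUBHI  r1←0x8e
5: · SUBCC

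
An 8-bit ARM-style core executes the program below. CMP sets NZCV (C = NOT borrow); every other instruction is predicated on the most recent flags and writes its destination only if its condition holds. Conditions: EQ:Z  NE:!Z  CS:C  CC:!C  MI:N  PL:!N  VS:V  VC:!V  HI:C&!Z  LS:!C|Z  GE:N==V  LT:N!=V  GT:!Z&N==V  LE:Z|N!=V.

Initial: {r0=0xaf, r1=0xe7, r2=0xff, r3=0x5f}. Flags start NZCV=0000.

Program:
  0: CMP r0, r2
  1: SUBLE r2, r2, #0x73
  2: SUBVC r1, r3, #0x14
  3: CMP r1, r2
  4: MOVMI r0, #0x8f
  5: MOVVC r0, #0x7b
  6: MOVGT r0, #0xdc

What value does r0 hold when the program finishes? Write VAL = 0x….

0: ✓ CMP  NZCV=1000
1: ✓ SUBLE  r2←0x8c
2: ✓ SUBVC  r1←0x4b
3: ✓ CMP  NZCV=1001
4: ✓ MOVMI  r0←0x8f
5: · MOVVC
6: ✓ MOVGT  r0←0xdc

VAL = 0xdc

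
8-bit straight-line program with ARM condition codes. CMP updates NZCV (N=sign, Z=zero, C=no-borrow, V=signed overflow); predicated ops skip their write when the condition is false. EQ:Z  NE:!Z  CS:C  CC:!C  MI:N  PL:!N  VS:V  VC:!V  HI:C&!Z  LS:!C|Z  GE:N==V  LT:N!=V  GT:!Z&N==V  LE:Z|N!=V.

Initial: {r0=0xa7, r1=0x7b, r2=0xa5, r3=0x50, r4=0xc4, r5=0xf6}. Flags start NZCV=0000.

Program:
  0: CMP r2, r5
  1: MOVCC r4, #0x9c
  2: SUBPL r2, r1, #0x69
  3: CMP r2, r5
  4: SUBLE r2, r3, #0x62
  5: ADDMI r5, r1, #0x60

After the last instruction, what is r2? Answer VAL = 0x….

0: ✓ CMP  NZCV=1000
1: ✓ MOVCC  r4←0x9c
2: · SUBPL
3: ✓ CMP  NZCV=1000
4: ✓ SUBLE  r2←0xee
5: ✓ ADDMI  r5←0xdb

VAL = 0xee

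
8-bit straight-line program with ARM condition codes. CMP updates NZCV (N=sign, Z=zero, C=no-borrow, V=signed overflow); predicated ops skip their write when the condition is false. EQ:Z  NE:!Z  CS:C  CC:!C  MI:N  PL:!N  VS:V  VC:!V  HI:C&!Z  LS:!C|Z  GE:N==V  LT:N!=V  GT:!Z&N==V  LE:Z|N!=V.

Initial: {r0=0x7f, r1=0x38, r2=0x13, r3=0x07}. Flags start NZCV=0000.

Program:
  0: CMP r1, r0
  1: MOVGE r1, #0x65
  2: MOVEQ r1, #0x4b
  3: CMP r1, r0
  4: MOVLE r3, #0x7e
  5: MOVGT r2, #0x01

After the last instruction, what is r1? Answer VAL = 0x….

[0] flags=1000 → (cmp)
[1] flags=1000 GE?F → skip
[2] flags=1000 EQ?F → skip
[3] flags=1000 → (cmp)
[4] flags=1000 LE?T → r3=0x7e
[5] flags=1000 GT?F → skip

VAL = 0x38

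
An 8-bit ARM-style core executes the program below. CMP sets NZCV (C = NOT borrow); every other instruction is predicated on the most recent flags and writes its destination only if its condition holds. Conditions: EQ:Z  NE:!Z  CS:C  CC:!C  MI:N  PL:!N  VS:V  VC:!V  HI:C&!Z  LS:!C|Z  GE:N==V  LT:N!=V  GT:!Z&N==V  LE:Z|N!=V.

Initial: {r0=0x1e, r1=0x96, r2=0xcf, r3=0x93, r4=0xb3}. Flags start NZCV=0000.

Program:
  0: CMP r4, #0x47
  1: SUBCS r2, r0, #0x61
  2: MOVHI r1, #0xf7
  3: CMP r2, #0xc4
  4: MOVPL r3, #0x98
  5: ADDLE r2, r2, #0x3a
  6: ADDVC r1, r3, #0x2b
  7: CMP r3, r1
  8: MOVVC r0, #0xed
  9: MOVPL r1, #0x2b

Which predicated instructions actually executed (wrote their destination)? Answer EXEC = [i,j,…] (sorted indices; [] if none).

[0] flags=0011 → (cmp)
[1] flags=0011 CS?T → r2=0xbd
[2] flags=0011 HI?T → r1=0xf7
[3] flags=1000 → (cmp)
[4] flags=1000 PL?F → skip
[5] flags=1000 LE?T → r2=0xf7
[6] flags=1000 VC?T → r1=0xbe
[7] flags=1000 → (cmp)
[8] flags=1000 VC?T → r0=0xed
[9] flags=1000 PL?F → skip

EXEC = [1,2,5,6,8]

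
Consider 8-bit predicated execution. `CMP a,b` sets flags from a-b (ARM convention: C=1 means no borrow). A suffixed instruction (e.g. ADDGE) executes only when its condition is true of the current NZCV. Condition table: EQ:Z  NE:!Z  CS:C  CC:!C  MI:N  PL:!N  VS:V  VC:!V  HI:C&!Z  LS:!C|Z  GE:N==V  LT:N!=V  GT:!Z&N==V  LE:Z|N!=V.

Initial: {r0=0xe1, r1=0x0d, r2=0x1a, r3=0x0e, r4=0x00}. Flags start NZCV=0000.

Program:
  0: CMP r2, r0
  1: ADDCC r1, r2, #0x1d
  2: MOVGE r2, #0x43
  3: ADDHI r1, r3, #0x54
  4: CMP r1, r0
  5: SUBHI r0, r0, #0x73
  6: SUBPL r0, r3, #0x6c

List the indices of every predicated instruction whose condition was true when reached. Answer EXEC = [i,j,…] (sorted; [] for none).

EXEC = [1,2,6]

0: ✓ CMP  NZCV=0000
1: ✓ ADDCC  r1←0x37
2: ✓ MOVGE  r2←0x43
3: · ADDHI
4: ✓ CMP  NZCV=0000
5: · SUBHI
6: ✓ SUBPL  r0←0xa2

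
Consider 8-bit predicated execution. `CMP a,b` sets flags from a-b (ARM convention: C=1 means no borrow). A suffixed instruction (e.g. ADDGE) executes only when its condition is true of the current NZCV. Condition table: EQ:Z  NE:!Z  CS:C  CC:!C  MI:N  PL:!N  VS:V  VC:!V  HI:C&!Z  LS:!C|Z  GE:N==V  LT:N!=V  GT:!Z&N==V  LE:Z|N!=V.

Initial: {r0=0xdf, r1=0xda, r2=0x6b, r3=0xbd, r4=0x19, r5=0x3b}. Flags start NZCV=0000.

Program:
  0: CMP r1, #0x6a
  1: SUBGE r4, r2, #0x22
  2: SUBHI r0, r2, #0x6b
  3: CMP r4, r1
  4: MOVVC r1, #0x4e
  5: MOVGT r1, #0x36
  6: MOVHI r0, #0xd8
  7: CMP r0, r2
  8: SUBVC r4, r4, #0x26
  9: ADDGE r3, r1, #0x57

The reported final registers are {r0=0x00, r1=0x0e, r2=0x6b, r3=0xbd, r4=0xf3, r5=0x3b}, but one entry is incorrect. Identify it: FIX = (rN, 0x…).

0: ✓ CMP  NZCV=0011
1: · SUBGE
2: ✓ SUBHI  r0←0x00
3: ✓ CMP  NZCV=0000
4: ✓ MOVVC  r1←0x4e
5: ✓ MOVGT  r1←0x36
6: · MOVHI
7: ✓ CMP  NZCV=1000
8: ✓ SUBVC  r4←0xf3
9: · ADDGE

FIX = (r1, 0x36)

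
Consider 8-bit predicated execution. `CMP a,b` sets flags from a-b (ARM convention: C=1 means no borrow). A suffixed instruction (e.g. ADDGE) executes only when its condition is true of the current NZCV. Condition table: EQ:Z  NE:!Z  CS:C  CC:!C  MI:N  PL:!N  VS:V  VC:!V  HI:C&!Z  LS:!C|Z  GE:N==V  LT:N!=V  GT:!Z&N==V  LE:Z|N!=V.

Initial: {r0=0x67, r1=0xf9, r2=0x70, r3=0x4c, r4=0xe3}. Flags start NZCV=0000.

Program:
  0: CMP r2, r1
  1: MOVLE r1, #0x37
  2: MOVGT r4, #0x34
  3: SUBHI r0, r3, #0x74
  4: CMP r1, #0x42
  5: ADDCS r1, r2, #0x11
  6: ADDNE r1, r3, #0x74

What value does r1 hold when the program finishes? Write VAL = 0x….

VAL = 0xc0

[0] flags=0000 → (cmp)
[1] flags=0000 LE?F → skip
[2] flags=0000 GT?T → r4=0x34
[3] flags=0000 HI?F → skip
[4] flags=1010 → (cmp)
[5] flags=1010 CS?T → r1=0x81
[6] flags=1010 NE?T → r1=0xc0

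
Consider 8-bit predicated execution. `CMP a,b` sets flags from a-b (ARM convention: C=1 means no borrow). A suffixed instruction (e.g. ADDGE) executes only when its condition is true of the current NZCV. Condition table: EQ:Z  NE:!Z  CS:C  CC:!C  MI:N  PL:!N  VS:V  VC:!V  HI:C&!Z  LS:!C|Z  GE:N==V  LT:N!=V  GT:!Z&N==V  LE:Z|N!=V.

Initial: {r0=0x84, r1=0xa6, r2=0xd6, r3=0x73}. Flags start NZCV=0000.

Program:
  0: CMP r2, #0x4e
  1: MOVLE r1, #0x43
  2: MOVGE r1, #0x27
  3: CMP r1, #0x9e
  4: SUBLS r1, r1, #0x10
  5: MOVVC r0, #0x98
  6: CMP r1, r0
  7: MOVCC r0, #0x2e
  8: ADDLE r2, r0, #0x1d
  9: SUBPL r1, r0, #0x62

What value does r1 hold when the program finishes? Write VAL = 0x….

VAL = 0x33

0: ✓ CMP  NZCV=1010
1: ✓ MOVLE  r1←0x43
2: · MOVGE
3: ✓ CMP  NZCV=1001
4: ✓ SUBLS  r1←0x33
5: · MOVVC
6: ✓ CMP  NZCV=1001
7: ✓ MOVCC  r0←0x2e
8: · ADDLE
9: · SUBPL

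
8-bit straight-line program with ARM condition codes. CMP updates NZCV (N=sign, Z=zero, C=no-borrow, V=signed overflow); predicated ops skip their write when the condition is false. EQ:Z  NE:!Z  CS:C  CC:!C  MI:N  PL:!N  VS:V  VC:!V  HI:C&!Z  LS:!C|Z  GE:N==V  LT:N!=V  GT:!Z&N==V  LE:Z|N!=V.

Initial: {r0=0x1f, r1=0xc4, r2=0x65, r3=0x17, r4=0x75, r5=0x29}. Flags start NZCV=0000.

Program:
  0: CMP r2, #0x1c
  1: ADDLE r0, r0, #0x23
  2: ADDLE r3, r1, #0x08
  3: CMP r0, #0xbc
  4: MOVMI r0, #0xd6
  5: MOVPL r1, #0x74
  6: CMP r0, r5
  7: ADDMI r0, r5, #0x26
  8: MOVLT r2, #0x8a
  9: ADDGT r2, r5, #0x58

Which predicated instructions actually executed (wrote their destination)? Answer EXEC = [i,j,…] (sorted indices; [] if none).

[0] flags=0010 → (cmp)
[1] flags=0010 LE?F → skip
[2] flags=0010 LE?F → skip
[3] flags=0000 → (cmp)
[4] flags=0000 MI?F → skip
[5] flags=0000 PL?T → r1=0x74
[6] flags=1000 → (cmp)
[7] flags=1000 MI?T → r0=0x4f
[8] flags=1000 LT?T → r2=0x8a
[9] flags=1000 GT?F → skip

EXEC = [5,7,8]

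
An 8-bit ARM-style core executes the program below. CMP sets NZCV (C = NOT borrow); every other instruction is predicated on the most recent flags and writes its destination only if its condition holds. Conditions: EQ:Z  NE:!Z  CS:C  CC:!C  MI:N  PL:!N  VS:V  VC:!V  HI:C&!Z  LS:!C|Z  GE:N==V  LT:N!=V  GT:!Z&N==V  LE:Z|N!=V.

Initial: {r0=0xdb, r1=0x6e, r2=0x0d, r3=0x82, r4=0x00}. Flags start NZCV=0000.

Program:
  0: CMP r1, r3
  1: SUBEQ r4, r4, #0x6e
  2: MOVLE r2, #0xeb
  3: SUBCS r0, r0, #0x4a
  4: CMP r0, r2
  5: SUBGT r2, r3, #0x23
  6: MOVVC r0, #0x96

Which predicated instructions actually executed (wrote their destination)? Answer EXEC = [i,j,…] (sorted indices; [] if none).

[0] flags=1001 → (cmp)
[1] flags=1001 EQ?F → skip
[2] flags=1001 LE?F → skip
[3] flags=1001 CS?F → skip
[4] flags=1010 → (cmp)
[5] flags=1010 GT?F → skip
[6] flags=1010 VC?T → r0=0x96

EXEC = [6]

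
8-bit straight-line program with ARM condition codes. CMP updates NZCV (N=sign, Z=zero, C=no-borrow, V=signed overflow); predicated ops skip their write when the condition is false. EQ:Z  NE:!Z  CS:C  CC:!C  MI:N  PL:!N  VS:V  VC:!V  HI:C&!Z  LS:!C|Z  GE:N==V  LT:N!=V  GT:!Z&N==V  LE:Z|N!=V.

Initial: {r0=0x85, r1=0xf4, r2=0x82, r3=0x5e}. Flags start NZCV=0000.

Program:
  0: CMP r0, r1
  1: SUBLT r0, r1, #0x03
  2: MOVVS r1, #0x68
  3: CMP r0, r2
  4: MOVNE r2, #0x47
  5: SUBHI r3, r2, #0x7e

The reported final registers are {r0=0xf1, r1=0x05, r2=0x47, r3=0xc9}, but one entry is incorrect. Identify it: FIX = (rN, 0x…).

0: ✓ CMP  NZCV=1000
1: ✓ SUBLT  r0←0xf1
2: · MOVVS
3: ✓ CMP  NZCV=0010
4: ✓ MOVNE  r2←0x47
5: ✓ SUBHI  r3←0xc9

FIX = (r1, 0xf4)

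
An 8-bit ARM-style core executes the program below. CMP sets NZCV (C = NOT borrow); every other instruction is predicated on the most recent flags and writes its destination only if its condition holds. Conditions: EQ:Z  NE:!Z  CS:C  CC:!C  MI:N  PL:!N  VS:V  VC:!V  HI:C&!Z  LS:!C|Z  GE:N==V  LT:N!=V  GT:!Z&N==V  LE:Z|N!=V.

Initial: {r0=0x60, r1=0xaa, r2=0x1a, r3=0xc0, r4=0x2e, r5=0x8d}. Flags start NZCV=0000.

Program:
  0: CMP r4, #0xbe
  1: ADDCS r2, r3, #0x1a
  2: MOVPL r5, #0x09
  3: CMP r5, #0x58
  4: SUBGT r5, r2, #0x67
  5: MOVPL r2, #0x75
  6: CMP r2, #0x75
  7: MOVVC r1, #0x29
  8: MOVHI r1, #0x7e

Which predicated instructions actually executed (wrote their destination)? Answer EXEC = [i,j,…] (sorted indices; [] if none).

EXEC = [2,7]

0: ✓ CMP  NZCV=0000
1: · ADDCS
2: ✓ MOVPL  r5←0x09
3: ✓ CMP  NZCV=1000
4: · SUBGT
5: · MOVPL
6: ✓ CMP  NZCV=1000
7: ✓ MOVVC  r1←0x29
8: · MOVHI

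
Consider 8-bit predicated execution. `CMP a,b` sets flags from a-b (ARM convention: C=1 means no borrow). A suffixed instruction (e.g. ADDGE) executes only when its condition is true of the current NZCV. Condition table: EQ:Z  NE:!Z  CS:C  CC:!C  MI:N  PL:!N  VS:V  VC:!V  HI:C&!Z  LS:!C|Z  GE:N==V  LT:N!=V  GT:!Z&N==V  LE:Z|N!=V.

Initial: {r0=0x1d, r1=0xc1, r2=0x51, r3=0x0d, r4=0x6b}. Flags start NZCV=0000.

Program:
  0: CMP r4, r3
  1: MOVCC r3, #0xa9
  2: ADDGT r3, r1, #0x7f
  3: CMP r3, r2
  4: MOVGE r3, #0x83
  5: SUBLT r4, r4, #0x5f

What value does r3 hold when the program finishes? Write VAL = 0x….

0: ✓ CMP  NZCV=0010
1: · MOVCC
2: ✓ ADDGT  r3←0x40
3: ✓ CMP  NZCV=1000
4: · MOVGE
5: ✓ SUBLT  r4←0x0c

VAL = 0x40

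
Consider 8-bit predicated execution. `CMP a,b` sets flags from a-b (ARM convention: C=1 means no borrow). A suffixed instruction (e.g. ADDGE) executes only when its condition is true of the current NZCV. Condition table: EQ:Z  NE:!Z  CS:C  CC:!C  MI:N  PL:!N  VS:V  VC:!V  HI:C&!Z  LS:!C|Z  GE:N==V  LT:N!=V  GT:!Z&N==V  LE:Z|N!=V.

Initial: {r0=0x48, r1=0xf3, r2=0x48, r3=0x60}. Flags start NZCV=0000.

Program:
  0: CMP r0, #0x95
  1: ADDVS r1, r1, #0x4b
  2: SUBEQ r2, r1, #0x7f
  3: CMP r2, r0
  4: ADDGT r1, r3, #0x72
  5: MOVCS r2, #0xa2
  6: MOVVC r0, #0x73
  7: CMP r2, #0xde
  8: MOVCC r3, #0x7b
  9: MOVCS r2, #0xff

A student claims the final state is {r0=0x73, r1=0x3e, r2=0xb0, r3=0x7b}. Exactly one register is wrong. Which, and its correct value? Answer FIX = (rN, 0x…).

0: ✓ CMP  NZCV=1001
1: ✓ ADDVS  r1←0x3e
2: · SUBEQ
3: ✓ CMP  NZCV=0110
4: · ADDGT
5: ✓ MOVCS  r2←0xa2
6: ✓ MOVVC  r0←0x73
7: ✓ CMP  NZCV=1000
8: ✓ MOVCC  r3←0x7b
9: · MOVCS

FIX = (r2, 0xa2)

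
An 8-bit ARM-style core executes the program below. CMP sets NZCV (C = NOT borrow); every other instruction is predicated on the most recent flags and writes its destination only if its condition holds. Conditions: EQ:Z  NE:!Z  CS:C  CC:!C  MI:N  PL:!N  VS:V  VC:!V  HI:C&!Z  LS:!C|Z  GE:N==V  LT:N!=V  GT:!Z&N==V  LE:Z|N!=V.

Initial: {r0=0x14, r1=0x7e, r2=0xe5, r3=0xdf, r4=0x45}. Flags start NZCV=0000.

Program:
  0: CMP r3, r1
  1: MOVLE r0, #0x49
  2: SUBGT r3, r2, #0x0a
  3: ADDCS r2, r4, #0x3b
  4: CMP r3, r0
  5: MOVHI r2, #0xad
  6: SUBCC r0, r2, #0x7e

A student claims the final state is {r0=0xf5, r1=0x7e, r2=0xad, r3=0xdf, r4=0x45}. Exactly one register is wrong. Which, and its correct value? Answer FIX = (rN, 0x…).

FIX = (r0, 0x49)

[0] flags=0011 → (cmp)
[1] flags=0011 LE?T → r0=0x49
[2] flags=0011 GT?F → skip
[3] flags=0011 CS?T → r2=0x80
[4] flags=1010 → (cmp)
[5] flags=1010 HI?T → r2=0xad
[6] flags=1010 CC?F → skip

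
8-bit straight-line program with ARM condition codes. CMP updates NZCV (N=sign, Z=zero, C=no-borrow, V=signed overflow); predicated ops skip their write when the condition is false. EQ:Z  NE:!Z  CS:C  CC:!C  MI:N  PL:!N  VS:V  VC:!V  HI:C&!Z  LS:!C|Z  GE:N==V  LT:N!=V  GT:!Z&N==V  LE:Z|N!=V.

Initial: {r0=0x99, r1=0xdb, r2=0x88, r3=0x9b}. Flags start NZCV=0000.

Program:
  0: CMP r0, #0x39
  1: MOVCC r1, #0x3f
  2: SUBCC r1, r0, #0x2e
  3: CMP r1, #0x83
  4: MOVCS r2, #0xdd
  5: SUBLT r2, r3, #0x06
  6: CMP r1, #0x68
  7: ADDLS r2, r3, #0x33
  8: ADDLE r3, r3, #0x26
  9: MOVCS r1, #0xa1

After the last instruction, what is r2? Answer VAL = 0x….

[0] flags=0011 → (cmp)
[1] flags=0011 CC?F → skip
[2] flags=0011 CC?F → skip
[3] flags=0010 → (cmp)
[4] flags=0010 CS?T → r2=0xdd
[5] flags=0010 LT?F → skip
[6] flags=0011 → (cmp)
[7] flags=0011 LS?F → skip
[8] flags=0011 LE?T → r3=0xc1
[9] flags=0011 CS?T → r1=0xa1

VAL = 0xdd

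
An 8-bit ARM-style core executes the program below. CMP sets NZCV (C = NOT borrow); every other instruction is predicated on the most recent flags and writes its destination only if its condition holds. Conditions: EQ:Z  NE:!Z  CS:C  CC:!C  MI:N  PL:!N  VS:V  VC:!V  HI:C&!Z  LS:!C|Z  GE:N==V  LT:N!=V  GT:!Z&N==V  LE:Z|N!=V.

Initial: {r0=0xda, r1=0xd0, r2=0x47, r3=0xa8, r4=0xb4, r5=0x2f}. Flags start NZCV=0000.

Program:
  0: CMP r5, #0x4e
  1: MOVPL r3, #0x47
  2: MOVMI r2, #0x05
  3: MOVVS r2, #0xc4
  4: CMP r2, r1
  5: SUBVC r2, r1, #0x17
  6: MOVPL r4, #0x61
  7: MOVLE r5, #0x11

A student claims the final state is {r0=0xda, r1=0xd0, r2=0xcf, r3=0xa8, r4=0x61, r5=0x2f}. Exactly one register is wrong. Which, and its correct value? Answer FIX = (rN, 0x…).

FIX = (r2, 0xb9)

[0] flags=1000 → (cmp)
[1] flags=1000 PL?F → skip
[2] flags=1000 MI?T → r2=0x05
[3] flags=1000 VS?F → skip
[4] flags=0000 → (cmp)
[5] flags=0000 VC?T → r2=0xb9
[6] flags=0000 PL?T → r4=0x61
[7] flags=0000 LE?F → skip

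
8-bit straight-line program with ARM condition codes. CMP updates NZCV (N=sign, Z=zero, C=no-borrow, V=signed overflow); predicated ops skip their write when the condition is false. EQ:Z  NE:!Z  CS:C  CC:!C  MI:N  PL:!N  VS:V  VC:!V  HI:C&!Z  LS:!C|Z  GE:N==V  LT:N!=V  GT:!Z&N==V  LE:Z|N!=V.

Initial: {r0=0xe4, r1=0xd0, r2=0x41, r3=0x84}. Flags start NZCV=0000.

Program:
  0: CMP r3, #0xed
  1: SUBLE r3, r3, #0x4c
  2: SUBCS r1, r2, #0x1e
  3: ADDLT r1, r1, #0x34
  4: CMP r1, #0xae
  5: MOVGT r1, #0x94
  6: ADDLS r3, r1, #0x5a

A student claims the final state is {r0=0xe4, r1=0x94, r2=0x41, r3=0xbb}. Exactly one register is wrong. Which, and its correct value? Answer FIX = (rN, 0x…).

0: ✓ CMP  NZCV=1000
1: ✓ SUBLE  r3←0x38
2: · SUBCS
3: ✓ ADDLT  r1←0x04
4: ✓ CMP  NZCV=0000
5: ✓ MOVGT  r1←0x94
6: ✓ ADDLS  r3←0xee

FIX = (r3, 0xee)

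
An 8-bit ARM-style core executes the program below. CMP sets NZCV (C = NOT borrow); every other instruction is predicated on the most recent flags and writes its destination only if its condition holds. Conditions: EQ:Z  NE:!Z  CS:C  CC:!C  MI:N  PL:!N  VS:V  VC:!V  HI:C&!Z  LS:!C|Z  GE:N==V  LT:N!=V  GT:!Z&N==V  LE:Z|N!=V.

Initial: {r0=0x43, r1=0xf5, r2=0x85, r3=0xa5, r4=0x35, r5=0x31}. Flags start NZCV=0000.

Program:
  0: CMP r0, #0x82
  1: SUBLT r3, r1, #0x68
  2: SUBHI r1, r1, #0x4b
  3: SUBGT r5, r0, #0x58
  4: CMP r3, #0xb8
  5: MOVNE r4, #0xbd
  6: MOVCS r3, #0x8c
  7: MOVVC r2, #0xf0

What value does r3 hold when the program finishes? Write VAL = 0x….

VAL = 0xa5

[0] flags=1001 → (cmp)
[1] flags=1001 LT?F → skip
[2] flags=1001 HI?F → skip
[3] flags=1001 GT?T → r5=0xeb
[4] flags=1000 → (cmp)
[5] flags=1000 NE?T → r4=0xbd
[6] flags=1000 CS?F → skip
[7] flags=1000 VC?T → r2=0xf0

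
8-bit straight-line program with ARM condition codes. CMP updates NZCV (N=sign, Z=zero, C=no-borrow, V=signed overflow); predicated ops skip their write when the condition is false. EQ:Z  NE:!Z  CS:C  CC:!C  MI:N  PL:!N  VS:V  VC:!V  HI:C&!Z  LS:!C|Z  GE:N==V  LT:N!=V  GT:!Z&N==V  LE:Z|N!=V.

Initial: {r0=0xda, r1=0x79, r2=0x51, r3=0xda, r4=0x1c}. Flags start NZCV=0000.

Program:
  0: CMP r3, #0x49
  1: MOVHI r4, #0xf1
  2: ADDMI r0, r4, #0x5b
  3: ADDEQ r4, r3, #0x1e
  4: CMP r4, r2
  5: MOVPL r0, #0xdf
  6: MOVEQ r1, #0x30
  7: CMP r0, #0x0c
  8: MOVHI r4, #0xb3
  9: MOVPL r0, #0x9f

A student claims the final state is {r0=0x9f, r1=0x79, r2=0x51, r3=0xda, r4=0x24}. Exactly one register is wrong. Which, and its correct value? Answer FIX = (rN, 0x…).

[0] flags=1010 → (cmp)
[1] flags=1010 HI?T → r4=0xf1
[2] flags=1010 MI?T → r0=0x4c
[3] flags=1010 EQ?F → skip
[4] flags=1010 → (cmp)
[5] flags=1010 PL?F → skip
[6] flags=1010 EQ?F → skip
[7] flags=0010 → (cmp)
[8] flags=0010 HI?T → r4=0xb3
[9] flags=0010 PL?T → r0=0x9f

FIX = (r4, 0xb3)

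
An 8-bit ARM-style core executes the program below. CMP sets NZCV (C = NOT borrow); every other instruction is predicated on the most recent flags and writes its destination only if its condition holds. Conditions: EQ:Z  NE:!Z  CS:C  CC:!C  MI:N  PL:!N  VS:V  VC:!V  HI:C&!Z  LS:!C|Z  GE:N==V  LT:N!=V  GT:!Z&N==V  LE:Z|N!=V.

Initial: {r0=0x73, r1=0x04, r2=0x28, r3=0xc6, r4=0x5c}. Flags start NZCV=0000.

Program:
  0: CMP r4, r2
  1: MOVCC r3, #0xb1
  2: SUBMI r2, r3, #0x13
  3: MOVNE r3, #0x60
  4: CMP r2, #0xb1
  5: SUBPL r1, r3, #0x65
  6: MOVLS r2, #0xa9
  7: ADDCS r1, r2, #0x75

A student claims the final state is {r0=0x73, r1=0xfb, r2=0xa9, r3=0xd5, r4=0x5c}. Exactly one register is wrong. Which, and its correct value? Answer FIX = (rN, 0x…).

[0] flags=0010 → (cmp)
[1] flags=0010 CC?F → skip
[2] flags=0010 MI?F → skip
[3] flags=0010 NE?T → r3=0x60
[4] flags=0000 → (cmp)
[5] flags=0000 PL?T → r1=0xfb
[6] flags=0000 LS?T → r2=0xa9
[7] flags=0000 CS?F → skip

FIX = (r3, 0x60)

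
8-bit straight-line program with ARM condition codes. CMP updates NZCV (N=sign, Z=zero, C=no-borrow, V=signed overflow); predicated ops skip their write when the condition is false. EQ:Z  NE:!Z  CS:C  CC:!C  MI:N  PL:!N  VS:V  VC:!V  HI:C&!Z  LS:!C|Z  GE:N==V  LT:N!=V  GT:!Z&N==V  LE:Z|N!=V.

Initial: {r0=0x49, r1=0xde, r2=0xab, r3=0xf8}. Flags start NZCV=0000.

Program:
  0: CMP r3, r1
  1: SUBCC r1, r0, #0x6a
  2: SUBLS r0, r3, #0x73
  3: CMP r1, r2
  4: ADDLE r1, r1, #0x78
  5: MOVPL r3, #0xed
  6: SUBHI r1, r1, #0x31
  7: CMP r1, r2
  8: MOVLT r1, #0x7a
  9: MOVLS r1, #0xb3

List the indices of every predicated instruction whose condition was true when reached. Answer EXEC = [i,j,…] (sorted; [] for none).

[0] flags=0010 → (cmp)
[1] flags=0010 CC?F → skip
[2] flags=0010 LS?F → skip
[3] flags=0010 → (cmp)
[4] flags=0010 LE?F → skip
[5] flags=0010 PL?T → r3=0xed
[6] flags=0010 HI?T → r1=0xad
[7] flags=0010 → (cmp)
[8] flags=0010 LT?F → skip
[9] flags=0010 LS?F → skip

EXEC = [5,6]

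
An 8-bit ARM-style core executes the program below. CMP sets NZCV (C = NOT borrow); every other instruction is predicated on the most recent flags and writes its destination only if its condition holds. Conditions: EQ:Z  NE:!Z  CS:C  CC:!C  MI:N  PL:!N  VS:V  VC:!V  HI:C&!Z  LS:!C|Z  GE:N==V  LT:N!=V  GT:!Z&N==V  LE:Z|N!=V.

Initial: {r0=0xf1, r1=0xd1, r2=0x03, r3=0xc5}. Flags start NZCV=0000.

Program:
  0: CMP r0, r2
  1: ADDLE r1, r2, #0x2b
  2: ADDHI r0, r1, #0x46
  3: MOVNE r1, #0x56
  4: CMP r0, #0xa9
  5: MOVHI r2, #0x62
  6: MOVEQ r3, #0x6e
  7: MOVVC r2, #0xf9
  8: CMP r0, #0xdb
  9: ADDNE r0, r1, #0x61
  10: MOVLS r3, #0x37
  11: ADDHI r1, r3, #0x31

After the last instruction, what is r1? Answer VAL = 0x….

[0] flags=1010 → (cmp)
[1] flags=1010 LE?T → r1=0x2e
[2] flags=1010 HI?T → r0=0x74
[3] flags=1010 NE?T → r1=0x56
[4] flags=1001 → (cmp)
[5] flags=1001 HI?F → skip
[6] flags=1001 EQ?F → skip
[7] flags=1001 VC?F → skip
[8] flags=1001 → (cmp)
[9] flags=1001 NE?T → r0=0xb7
[10] flags=1001 LS?T → r3=0x37
[11] flags=1001 HI?F → skip

VAL = 0x56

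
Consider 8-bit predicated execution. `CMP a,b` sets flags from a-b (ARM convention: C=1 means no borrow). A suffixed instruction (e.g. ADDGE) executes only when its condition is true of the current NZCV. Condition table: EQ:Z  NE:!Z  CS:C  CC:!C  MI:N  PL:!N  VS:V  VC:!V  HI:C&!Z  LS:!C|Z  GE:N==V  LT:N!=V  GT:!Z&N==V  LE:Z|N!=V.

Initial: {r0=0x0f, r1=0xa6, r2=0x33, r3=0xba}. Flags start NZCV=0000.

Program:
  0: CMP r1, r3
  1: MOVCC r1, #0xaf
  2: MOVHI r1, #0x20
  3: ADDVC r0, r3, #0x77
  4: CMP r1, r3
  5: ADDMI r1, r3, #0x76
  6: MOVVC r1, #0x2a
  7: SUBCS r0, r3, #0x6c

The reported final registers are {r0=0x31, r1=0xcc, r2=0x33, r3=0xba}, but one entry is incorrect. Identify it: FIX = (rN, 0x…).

0: ✓ CMP  NZCV=1000
1: ✓ MOVCC  r1←0xaf
2: · MOVHI
3: ✓ ADDVC  r0←0x31
4: ✓ CMP  NZCV=1000
5: ✓ ADDMI  r1←0x30
6: ✓ MOVVC  r1←0x2a
7: · SUBCS

FIX = (r1, 0x2a)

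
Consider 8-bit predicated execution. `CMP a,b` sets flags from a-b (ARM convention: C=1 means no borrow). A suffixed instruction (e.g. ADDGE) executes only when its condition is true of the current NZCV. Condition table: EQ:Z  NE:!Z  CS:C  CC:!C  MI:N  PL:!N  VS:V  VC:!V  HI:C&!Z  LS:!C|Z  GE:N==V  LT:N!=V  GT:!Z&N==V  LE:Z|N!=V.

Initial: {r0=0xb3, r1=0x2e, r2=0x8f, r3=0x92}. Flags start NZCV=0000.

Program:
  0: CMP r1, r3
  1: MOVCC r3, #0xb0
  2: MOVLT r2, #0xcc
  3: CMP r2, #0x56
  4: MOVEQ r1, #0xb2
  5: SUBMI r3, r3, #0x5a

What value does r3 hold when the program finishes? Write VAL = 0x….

VAL = 0xb0

0: ✓ CMP  NZCV=1001
1: ✓ MOVCC  r3←0xb0
2: · MOVLT
3: ✓ CMP  NZCV=0011
4: · MOVEQ
5: · SUBMI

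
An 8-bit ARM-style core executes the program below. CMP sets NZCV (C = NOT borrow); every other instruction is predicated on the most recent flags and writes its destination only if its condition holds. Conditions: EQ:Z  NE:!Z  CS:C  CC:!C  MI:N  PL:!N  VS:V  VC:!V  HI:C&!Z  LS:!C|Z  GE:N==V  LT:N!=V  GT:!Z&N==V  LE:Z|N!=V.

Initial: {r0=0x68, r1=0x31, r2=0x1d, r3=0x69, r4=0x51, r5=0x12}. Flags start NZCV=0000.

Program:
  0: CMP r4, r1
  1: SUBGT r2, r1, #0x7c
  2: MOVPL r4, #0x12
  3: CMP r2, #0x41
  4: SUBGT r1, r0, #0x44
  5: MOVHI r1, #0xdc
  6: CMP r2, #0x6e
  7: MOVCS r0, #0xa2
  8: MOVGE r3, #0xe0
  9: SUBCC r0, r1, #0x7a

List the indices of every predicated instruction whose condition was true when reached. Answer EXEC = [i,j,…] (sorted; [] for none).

EXEC = [1,2,5,7]

[0] flags=0010 → (cmp)
[1] flags=0010 GT?T → r2=0xb5
[2] flags=0010 PL?T → r4=0x12
[3] flags=0011 → (cmp)
[4] flags=0011 GT?F → skip
[5] flags=0011 HI?T → r1=0xdc
[6] flags=0011 → (cmp)
[7] flags=0011 CS?T → r0=0xa2
[8] flags=0011 GE?F → skip
[9] flags=0011 CC?F → skip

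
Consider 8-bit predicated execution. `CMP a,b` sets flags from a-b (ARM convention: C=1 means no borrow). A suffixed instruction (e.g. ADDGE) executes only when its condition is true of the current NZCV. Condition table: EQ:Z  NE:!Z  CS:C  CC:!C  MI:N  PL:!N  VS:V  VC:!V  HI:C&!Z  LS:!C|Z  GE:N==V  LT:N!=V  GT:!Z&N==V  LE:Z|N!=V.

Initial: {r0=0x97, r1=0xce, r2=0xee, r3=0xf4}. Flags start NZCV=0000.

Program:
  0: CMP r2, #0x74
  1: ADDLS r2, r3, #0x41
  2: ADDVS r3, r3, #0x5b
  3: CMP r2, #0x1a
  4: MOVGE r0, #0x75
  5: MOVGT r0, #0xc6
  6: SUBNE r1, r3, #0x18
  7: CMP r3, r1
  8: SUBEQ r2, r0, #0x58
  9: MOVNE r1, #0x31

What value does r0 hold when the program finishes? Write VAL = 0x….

0: ✓ CMP  NZCV=0011
1: · ADDLS
2: ✓ ADDVS  r3←0x4f
3: ✓ CMP  NZCV=1010
4: · MOVGE
5: · MOVGT
6: ✓ SUBNE  r1←0x37
7: ✓ CMP  NZCV=0010
8: · SUBEQ
9: ✓ MOVNE  r1←0x31

VAL = 0x97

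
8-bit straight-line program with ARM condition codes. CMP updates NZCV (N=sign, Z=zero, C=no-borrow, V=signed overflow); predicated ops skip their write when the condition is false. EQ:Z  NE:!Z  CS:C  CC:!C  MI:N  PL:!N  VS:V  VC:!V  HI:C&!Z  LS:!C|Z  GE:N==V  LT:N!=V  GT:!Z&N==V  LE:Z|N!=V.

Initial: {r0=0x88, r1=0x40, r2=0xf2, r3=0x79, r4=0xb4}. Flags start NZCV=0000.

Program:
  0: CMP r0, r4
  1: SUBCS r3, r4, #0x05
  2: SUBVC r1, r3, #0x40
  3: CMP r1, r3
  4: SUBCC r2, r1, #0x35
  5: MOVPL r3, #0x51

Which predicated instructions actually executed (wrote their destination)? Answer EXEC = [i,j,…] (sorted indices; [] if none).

0: ✓ CMP  NZCV=1000
1: · SUBCS
2: ✓ SUBVC  r1←0x39
3: ✓ CMP  NZCV=1000
4: ✓ SUBCC  r2←0x04
5: · MOVPL

EXEC = [2,4]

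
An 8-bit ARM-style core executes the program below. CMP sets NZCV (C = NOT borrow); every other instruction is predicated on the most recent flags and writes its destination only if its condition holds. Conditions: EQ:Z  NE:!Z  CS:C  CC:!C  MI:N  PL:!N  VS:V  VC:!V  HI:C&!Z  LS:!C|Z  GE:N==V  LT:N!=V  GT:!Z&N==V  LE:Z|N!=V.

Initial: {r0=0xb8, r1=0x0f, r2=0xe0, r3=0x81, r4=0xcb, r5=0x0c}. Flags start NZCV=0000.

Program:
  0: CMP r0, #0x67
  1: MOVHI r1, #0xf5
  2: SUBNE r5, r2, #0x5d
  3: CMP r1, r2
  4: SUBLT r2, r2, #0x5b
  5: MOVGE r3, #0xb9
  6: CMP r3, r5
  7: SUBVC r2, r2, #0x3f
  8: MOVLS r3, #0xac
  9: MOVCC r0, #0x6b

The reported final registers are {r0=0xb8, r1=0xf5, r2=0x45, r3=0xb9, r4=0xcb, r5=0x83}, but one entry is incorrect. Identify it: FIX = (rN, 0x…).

[0] flags=0011 → (cmp)
[1] flags=0011 HI?T → r1=0xf5
[2] flags=0011 NE?T → r5=0x83
[3] flags=0010 → (cmp)
[4] flags=0010 LT?F → skip
[5] flags=0010 GE?T → r3=0xb9
[6] flags=0010 → (cmp)
[7] flags=0010 VC?T → r2=0xa1
[8] flags=0010 LS?F → skip
[9] flags=0010 CC?F → skip

FIX = (r2, 0xa1)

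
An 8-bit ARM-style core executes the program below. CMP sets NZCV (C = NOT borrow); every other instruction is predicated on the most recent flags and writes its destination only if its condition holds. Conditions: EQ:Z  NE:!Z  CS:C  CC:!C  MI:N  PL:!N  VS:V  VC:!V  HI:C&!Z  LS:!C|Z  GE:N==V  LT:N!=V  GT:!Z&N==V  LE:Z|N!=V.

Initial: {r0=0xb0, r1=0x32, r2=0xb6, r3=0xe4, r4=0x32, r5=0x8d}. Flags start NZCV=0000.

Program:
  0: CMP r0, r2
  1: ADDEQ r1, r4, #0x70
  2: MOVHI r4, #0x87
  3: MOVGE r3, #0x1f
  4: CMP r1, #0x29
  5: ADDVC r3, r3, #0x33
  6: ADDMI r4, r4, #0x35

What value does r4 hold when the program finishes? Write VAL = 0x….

VAL = 0x32

[0] flags=1000 → (cmp)
[1] flags=1000 EQ?F → skip
[2] flags=1000 HI?F → skip
[3] flags=1000 GE?F → skip
[4] flags=0010 → (cmp)
[5] flags=0010 VC?T → r3=0x17
[6] flags=0010 MI?F → skip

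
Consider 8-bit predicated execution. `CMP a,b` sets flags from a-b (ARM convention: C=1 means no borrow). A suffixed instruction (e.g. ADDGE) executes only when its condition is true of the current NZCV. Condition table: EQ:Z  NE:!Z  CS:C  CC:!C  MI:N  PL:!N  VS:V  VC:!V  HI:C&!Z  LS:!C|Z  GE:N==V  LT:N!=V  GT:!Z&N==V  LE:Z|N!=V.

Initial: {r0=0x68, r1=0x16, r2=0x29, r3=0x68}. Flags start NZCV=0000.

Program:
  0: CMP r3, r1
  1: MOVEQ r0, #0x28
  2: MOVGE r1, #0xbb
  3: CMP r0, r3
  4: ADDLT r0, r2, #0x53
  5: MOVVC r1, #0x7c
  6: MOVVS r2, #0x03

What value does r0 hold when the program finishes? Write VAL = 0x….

[0] flags=0010 → (cmp)
[1] flags=0010 EQ?F → skip
[2] flags=0010 GE?T → r1=0xbb
[3] flags=0110 → (cmp)
[4] flags=0110 LT?F → skip
[5] flags=0110 VC?T → r1=0x7c
[6] flags=0110 VS?F → skip

VAL = 0x68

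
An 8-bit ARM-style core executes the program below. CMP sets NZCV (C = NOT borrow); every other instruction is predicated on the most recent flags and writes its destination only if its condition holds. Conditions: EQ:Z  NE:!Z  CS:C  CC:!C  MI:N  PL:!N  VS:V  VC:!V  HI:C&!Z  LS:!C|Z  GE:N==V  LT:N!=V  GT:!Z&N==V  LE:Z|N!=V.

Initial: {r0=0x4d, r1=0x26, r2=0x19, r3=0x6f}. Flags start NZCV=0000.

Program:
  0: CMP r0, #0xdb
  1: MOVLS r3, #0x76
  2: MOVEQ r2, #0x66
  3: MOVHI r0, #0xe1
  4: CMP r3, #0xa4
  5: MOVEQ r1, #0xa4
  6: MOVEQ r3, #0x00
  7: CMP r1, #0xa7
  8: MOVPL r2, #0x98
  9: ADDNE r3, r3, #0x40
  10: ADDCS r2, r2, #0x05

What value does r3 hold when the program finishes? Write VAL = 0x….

VAL = 0xb6

[0] flags=0000 → (cmp)
[1] flags=0000 LS?T → r3=0x76
[2] flags=0000 EQ?F → skip
[3] flags=0000 HI?F → skip
[4] flags=1001 → (cmp)
[5] flags=1001 EQ?F → skip
[6] flags=1001 EQ?F → skip
[7] flags=0000 → (cmp)
[8] flags=0000 PL?T → r2=0x98
[9] flags=0000 NE?T → r3=0xb6
[10] flags=0000 CS?F → skip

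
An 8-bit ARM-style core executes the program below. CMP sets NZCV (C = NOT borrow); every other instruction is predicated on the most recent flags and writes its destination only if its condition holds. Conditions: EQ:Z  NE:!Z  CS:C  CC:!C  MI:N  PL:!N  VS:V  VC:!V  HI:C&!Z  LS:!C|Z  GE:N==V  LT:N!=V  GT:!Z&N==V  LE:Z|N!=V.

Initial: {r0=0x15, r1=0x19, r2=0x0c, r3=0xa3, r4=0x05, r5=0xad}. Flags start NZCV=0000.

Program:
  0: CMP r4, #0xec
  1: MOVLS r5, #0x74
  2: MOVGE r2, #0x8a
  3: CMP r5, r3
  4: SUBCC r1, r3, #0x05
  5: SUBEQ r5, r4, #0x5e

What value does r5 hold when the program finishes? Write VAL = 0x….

[0] flags=0000 → (cmp)
[1] flags=0000 LS?T → r5=0x74
[2] flags=0000 GE?T → r2=0x8a
[3] flags=1001 → (cmp)
[4] flags=1001 CC?T → r1=0x9e
[5] flags=1001 EQ?F → skip

VAL = 0x74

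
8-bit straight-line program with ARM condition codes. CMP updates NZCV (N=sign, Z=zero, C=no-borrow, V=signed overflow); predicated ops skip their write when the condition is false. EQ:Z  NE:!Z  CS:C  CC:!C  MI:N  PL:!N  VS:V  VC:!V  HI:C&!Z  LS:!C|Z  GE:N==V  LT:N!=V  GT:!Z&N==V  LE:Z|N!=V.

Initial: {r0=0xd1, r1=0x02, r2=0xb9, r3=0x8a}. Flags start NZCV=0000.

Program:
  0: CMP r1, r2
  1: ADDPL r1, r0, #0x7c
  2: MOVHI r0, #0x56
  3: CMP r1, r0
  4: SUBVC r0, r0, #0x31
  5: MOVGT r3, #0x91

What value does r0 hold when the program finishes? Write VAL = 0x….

0: ✓ CMP  NZCV=0000
1: ✓ ADDPL  r1←0x4d
2: · MOVHI
3: ✓ CMP  NZCV=0000
4: ✓ SUBVC  r0←0xa0
5: ✓ MOVGT  r3←0x91

VAL = 0xa0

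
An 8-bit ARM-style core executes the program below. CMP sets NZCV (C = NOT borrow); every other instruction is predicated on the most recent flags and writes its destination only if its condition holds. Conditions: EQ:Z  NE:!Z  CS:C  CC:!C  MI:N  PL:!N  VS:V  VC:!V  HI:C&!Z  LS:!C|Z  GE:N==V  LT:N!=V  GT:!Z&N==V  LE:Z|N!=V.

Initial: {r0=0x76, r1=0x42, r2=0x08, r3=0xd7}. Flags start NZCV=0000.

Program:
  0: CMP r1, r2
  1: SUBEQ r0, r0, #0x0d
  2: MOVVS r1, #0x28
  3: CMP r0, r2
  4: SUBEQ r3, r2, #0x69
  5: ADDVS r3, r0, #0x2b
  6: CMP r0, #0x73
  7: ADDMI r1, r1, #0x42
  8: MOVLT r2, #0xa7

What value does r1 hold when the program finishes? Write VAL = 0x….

VAL = 0x42

[0] flags=0010 → (cmp)
[1] flags=0010 EQ?F → skip
[2] flags=0010 VS?F → skip
[3] flags=0010 → (cmp)
[4] flags=0010 EQ?F → skip
[5] flags=0010 VS?F → skip
[6] flags=0010 → (cmp)
[7] flags=0010 MI?F → skip
[8] flags=0010 LT?F → skip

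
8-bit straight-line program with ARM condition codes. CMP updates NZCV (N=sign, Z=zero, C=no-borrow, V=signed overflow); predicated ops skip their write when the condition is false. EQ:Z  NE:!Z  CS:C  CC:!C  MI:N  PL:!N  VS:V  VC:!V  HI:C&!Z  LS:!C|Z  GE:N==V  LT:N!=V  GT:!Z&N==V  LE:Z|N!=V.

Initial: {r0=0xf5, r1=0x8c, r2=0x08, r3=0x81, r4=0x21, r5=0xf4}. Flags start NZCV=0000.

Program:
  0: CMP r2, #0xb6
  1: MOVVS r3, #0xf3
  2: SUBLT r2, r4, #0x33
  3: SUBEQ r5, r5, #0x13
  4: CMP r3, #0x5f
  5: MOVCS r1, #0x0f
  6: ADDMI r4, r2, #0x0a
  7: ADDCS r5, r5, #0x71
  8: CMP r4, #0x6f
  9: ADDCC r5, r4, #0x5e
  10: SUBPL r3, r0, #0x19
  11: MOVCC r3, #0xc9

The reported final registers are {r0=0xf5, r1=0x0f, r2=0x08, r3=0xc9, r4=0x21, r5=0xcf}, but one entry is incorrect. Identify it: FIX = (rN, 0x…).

FIX = (r5, 0x7f)

[0] flags=0000 → (cmp)
[1] flags=0000 VS?F → skip
[2] flags=0000 LT?F → skip
[3] flags=0000 EQ?F → skip
[4] flags=0011 → (cmp)
[5] flags=0011 CS?T → r1=0x0f
[6] flags=0011 MI?F → skip
[7] flags=0011 CS?T → r5=0x65
[8] flags=1000 → (cmp)
[9] flags=1000 CC?T → r5=0x7f
[10] flags=1000 PL?F → skip
[11] flags=1000 CC?T → r3=0xc9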